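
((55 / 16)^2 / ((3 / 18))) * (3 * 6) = 81675 / 64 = 1276.17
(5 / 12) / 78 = 5 / 936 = 0.01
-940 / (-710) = 94 / 71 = 1.32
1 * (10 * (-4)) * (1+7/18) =-500/9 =-55.56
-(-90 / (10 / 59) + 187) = 344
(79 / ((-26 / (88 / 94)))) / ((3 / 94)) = -3476 / 39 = -89.13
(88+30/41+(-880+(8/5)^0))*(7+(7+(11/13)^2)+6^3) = -30813351/169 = -182327.52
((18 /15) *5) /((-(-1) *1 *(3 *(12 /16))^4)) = 0.23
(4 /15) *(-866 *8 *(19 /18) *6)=-526528 /45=-11700.62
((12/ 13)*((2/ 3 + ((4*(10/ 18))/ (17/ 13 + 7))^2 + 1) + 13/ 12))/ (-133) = -666439/ 34031907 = -0.02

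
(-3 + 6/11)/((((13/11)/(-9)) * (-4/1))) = -4.67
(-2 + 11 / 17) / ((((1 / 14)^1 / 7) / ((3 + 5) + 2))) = -22540 / 17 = -1325.88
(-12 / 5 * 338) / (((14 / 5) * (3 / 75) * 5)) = -10140 / 7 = -1448.57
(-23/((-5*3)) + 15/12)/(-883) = -167/52980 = -0.00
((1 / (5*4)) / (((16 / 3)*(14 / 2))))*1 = 3 / 2240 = 0.00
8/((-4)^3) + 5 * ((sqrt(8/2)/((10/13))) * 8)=831/8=103.88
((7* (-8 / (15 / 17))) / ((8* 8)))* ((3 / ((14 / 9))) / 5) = -153 / 400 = -0.38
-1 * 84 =-84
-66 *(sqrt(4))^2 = -264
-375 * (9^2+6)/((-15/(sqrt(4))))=4350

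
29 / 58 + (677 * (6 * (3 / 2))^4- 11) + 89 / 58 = 128811853 / 29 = 4441788.03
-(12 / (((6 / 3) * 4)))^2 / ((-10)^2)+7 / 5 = 551 / 400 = 1.38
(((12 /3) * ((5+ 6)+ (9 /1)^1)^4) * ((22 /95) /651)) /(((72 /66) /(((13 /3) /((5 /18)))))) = 40268800 /12369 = 3255.62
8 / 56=1 / 7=0.14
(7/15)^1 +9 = 142/15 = 9.47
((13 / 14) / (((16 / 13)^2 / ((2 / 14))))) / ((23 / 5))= 10985 / 577024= 0.02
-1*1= -1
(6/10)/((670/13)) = 39/3350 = 0.01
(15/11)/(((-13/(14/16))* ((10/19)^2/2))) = -7581/11440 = -0.66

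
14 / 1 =14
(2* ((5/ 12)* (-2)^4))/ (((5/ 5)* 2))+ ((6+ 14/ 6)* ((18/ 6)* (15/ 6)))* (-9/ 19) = -2615/ 114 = -22.94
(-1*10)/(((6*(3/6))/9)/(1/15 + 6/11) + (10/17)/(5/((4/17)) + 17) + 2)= -2627010/672497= -3.91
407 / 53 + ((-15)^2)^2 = 2683532 / 53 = 50632.68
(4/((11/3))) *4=48/11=4.36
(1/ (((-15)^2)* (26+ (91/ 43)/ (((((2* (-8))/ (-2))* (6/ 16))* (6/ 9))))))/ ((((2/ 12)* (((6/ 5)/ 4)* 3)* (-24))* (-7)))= 43/ 6597045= 0.00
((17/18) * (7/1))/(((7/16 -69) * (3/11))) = -10472/29619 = -0.35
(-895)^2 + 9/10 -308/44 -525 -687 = 7998069/10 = 799806.90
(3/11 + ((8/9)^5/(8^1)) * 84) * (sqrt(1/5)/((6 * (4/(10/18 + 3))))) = 5282468 * sqrt(5)/29229255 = 0.40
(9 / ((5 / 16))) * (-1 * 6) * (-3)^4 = -69984 / 5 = -13996.80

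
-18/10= -9/5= -1.80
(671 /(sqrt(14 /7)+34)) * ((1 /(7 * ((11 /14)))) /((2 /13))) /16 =13481 /9232- 793 * sqrt(2) /18464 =1.40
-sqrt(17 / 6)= -sqrt(102) / 6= -1.68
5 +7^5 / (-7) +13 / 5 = -11967 / 5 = -2393.40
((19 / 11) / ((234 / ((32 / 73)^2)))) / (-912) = -32 / 20575269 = -0.00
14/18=7/9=0.78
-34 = -34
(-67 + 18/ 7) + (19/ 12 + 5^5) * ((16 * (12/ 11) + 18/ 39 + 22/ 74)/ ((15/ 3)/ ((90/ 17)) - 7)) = -76447663471/ 8074066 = -9468.30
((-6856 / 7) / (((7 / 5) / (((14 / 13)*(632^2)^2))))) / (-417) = 10938030298562560 / 37947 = 288244928414.96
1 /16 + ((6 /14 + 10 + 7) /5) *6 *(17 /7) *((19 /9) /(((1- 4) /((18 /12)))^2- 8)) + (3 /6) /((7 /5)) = -310313 /11760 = -26.39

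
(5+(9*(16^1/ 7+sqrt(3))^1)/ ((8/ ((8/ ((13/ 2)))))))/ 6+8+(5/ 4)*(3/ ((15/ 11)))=3*sqrt(3)/ 13+13225/ 1092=12.51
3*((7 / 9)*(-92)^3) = -5450816 / 3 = -1816938.67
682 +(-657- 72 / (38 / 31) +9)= -24.74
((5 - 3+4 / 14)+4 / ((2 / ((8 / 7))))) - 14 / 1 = -66 / 7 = -9.43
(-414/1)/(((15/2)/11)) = -607.20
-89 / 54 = -1.65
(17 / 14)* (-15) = -255 / 14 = -18.21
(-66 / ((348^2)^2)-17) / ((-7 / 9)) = 41554173323 / 1901171328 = 21.86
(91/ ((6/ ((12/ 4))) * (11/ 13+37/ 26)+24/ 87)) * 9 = 102921/ 605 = 170.12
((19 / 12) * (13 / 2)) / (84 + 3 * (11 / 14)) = 133 / 1116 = 0.12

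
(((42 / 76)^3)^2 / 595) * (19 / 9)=1361367 / 13469978560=0.00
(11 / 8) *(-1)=-11 / 8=-1.38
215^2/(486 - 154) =46225/332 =139.23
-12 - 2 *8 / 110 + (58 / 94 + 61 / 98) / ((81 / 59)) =-76898581 / 6839910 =-11.24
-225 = -225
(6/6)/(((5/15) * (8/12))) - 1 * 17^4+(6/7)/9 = -3507689/42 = -83516.40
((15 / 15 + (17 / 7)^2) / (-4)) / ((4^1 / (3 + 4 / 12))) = -845 / 588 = -1.44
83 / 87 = 0.95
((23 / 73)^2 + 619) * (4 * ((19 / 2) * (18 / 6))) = 376106520 / 5329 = 70577.32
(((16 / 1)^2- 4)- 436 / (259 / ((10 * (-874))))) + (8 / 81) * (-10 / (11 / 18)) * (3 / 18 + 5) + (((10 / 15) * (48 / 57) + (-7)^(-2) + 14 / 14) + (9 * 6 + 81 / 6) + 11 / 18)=15026.24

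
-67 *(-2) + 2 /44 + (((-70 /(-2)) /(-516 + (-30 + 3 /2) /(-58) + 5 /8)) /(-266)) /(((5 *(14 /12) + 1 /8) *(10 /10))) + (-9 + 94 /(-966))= 39173627722529 /313518971766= 124.95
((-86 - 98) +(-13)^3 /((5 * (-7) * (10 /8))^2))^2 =32150623703104 /937890625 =34279.72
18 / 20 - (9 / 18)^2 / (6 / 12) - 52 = -258 / 5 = -51.60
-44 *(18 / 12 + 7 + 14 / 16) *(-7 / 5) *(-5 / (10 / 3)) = -3465 / 4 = -866.25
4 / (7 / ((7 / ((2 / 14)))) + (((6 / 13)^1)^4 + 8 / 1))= 0.49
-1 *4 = -4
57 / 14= 4.07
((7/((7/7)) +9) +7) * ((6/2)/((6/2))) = 23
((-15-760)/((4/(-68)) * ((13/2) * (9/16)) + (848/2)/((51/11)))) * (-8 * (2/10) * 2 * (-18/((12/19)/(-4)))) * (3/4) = 346049280/148897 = 2324.08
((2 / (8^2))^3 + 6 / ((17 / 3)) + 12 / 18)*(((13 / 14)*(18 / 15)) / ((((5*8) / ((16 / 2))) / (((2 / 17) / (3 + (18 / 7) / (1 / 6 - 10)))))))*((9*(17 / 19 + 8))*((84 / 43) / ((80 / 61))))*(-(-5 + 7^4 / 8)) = -52176551457949191 / 89748629094400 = -581.36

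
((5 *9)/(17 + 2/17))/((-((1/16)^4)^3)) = -739959990321827.63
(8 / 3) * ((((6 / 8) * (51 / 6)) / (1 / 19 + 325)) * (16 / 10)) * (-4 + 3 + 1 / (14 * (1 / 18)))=0.02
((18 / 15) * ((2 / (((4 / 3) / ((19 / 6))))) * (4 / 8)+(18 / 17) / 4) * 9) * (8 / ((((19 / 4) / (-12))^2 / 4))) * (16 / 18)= 158810112 / 30685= 5175.50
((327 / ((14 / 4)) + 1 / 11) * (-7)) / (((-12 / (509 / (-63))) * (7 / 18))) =-3665309 / 3234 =-1133.37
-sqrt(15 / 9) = -1.29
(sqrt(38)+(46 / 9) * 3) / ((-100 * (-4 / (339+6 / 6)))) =18.27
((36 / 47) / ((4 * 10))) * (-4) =-18 / 235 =-0.08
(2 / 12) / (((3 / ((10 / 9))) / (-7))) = -35 / 81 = -0.43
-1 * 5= -5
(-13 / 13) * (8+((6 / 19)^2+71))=-28555 / 361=-79.10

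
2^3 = 8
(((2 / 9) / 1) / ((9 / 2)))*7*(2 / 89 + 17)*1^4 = 14140 / 2403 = 5.88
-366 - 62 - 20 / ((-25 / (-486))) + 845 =141 / 5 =28.20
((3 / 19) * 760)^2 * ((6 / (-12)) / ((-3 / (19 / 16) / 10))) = 28500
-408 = -408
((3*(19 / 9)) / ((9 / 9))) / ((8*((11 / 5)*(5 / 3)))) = 19 / 88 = 0.22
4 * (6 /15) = 8 /5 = 1.60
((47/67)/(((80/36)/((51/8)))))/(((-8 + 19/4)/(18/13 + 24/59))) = -14820651/13361140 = -1.11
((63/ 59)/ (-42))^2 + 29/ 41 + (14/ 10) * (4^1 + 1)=4400353/ 570884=7.71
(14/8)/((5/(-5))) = -7/4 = -1.75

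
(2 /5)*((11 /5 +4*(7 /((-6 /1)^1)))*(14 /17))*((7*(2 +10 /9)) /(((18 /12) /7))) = -2842784 /34425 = -82.58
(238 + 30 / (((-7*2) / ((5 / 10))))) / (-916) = -3317 / 12824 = -0.26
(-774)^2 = 599076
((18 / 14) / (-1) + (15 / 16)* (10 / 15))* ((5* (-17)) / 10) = 629 / 112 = 5.62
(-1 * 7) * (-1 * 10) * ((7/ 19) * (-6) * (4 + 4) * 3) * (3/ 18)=-11760/ 19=-618.95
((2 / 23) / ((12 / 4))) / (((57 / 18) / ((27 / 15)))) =36 / 2185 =0.02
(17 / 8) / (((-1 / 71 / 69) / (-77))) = 6412791 / 8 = 801598.88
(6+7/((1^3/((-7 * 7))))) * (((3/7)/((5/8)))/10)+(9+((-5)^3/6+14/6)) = -11413/350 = -32.61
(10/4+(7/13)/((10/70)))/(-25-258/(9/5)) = -0.04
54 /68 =27 /34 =0.79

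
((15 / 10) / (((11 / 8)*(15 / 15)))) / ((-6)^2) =0.03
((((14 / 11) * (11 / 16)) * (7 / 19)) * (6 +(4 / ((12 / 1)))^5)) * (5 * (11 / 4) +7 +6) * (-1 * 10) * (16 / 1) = -38247685 / 4617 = -8284.10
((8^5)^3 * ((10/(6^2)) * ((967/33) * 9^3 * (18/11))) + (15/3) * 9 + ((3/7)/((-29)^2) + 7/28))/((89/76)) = 18495249103407917413155661/63397103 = 291736502587632709.54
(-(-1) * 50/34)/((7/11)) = 275/119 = 2.31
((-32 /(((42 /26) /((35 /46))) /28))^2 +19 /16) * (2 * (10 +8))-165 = 13567331719 /2116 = 6411782.48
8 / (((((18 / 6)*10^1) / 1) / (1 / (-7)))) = -4 / 105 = -0.04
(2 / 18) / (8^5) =1 / 294912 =0.00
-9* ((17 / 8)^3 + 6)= -71865 / 512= -140.36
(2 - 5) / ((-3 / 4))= 4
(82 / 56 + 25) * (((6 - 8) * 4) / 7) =-1482 / 49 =-30.24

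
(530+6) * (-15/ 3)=-2680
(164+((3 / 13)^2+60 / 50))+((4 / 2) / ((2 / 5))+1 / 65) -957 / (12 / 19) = -4546037 / 3380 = -1344.98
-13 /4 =-3.25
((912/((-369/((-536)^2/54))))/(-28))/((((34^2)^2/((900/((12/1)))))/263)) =4486306600/647204229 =6.93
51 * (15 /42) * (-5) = -1275 /14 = -91.07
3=3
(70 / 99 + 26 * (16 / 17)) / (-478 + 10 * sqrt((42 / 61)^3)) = -1149362100833 / 21817620150183 - 90468490 * sqrt(2562) / 7272540050061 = -0.05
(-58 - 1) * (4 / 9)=-236 / 9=-26.22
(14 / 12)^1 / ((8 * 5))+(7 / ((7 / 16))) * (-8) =-30713 / 240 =-127.97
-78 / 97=-0.80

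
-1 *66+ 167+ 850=951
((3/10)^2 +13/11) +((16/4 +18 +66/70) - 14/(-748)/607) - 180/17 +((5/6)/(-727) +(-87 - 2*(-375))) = 10659567069397/15754017300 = 676.63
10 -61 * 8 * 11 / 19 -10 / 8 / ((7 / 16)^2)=-259802 / 931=-279.06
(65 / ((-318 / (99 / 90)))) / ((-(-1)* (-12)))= 143 / 7632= 0.02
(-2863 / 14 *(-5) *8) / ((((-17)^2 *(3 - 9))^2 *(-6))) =-2045 / 4510134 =-0.00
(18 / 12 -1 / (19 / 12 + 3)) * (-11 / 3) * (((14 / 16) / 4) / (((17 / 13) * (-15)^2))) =-0.00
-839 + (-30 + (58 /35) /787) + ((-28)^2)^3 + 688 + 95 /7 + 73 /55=29202060466651 /60599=481890137.90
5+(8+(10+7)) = 30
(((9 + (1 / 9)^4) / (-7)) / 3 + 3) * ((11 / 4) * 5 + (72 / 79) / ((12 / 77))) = 2194136549 / 43538796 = 50.39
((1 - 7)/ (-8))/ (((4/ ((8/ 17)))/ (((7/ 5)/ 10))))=21/ 1700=0.01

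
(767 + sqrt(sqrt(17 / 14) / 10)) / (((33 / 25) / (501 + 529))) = 2575 * 34^(1 / 4) * sqrt(5) * 7^(3 / 4) / 231 + 19750250 / 33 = 598751.45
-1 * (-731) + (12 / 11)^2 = 88595 / 121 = 732.19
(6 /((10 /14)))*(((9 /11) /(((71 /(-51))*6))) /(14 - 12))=-3213 /7810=-0.41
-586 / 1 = -586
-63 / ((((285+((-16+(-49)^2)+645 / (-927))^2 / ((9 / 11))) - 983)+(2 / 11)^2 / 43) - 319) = -40239799083 / 4437365357100491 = -0.00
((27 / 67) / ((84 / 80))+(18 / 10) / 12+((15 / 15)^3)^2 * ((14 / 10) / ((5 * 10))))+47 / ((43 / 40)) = 446524863 / 10083500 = 44.28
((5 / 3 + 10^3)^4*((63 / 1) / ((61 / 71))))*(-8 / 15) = -64841682713297000 / 1647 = -39369570560593.20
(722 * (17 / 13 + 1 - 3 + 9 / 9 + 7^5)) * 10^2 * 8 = 126202712000 / 13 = 9707900923.08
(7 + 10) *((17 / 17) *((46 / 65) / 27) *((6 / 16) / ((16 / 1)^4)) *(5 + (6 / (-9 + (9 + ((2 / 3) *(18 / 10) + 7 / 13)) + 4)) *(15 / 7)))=1478371 / 80081584128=0.00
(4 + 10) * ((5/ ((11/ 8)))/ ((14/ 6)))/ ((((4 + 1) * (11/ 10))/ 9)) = 4320/ 121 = 35.70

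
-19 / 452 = -0.04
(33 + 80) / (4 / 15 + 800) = 1695 / 12004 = 0.14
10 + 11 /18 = 191 /18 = 10.61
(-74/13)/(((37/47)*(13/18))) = -1692/169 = -10.01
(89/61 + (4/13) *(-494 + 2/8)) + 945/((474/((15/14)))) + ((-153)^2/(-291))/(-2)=-2627744579/24307036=-108.11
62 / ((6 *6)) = 31 / 18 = 1.72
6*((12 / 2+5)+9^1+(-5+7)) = 132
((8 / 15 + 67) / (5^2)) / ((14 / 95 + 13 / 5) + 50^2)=19247 / 17832075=0.00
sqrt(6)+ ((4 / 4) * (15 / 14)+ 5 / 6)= 40 / 21+ sqrt(6)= 4.35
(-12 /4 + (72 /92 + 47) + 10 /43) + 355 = 400.02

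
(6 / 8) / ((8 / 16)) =3 / 2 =1.50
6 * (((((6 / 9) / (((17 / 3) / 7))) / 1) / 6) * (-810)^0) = 14 / 17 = 0.82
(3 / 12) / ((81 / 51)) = 17 / 108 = 0.16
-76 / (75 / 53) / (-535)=4028 / 40125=0.10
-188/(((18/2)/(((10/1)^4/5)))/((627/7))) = -78584000/21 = -3742095.24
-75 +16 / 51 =-3809 / 51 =-74.69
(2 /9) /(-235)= -0.00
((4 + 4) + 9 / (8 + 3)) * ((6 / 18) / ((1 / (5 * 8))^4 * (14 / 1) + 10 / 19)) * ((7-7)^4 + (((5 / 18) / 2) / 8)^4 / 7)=719921875 / 9932680383284736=0.00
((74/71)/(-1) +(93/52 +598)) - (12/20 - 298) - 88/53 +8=882974087/978380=902.49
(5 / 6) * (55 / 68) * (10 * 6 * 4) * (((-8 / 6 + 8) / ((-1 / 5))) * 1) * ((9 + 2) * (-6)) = 6050000 / 17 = 355882.35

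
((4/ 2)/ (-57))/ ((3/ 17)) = -34/ 171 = -0.20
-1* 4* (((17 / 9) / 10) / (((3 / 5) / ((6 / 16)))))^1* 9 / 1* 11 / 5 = -187 / 20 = -9.35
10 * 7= 70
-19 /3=-6.33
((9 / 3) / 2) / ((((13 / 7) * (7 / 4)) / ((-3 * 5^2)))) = -450 / 13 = -34.62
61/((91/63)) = 549/13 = 42.23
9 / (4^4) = 9 / 256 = 0.04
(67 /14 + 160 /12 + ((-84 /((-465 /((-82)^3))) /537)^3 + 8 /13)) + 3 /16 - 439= -5357827546731376300863709 /839613333108186000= -6381303.55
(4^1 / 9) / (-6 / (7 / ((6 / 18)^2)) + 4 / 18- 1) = -28 / 55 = -0.51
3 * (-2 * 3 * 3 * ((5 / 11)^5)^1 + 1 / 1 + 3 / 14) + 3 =12615243 / 2254714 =5.60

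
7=7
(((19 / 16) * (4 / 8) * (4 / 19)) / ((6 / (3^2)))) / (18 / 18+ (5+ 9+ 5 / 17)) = 51 / 4160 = 0.01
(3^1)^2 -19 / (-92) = 847 / 92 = 9.21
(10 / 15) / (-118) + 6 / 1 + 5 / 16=17861 / 2832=6.31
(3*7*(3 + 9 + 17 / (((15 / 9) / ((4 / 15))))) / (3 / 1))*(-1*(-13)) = 33488 / 25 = 1339.52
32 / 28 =1.14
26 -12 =14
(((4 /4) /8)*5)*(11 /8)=55 /64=0.86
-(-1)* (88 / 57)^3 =681472 / 185193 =3.68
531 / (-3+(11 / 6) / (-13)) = -41418 / 245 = -169.05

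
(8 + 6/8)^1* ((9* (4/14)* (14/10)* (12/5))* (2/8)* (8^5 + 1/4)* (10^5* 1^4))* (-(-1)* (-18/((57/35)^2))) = -151733381625000/361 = -420314076523.55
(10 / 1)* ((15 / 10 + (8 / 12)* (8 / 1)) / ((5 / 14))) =191.33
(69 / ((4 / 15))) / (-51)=-345 / 68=-5.07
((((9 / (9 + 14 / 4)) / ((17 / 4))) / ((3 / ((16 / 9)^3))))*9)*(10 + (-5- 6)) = -32768 / 11475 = -2.86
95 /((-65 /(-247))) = 361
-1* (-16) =16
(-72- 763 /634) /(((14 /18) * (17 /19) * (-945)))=881809 /7921830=0.11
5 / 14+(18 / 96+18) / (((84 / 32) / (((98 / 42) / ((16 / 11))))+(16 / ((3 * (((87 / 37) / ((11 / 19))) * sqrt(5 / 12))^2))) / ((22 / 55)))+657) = 855409554583 / 2223716505136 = 0.38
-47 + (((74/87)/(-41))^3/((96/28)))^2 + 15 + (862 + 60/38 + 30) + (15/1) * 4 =324599100155477507154529489/352220611248088363837899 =921.58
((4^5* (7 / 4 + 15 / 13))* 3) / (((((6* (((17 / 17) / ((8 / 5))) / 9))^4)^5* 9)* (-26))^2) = 5260693493649352392011759142098285855225413632 / 19981598597951233386993408203125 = 263276907894083.38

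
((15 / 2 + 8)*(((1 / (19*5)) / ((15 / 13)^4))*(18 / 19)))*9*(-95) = -885391 / 11875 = -74.56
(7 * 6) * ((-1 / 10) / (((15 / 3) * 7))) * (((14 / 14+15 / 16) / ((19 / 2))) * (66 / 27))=-341 / 5700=-0.06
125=125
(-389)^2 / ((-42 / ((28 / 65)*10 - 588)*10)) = 41007991 / 195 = 210297.39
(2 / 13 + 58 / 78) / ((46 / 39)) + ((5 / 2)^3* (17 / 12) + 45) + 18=189659 / 2208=85.90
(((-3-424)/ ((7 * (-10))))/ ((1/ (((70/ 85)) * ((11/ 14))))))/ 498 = 671/ 84660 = 0.01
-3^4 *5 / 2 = -405 / 2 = -202.50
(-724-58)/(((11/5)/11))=-3910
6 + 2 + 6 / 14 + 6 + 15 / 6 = 237 / 14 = 16.93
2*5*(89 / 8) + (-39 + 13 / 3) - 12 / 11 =9965 / 132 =75.49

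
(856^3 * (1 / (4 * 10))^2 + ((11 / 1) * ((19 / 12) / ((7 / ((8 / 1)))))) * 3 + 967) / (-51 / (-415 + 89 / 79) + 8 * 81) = 749632995256 / 1236143825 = 606.43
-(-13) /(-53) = -13 /53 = -0.25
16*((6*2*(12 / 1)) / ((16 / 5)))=720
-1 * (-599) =599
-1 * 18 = -18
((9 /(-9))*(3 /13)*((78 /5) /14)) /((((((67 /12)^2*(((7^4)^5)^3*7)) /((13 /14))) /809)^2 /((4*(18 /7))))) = -371555544642048 /3059301340037998387275909795673764735700952083933584629599752761641908800608173945251426311845804399159306338612645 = -0.00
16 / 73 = 0.22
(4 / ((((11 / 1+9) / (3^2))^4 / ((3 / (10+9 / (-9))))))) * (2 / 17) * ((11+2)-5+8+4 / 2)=19683 / 170000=0.12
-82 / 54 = -41 / 27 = -1.52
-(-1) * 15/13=1.15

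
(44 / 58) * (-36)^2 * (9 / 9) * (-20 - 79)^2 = 279446112 / 29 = 9636072.83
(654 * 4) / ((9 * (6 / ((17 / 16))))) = 1853 / 36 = 51.47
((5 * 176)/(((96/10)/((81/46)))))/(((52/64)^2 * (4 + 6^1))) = 95040/3887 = 24.45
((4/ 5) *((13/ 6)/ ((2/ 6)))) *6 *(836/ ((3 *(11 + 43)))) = 21736/ 135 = 161.01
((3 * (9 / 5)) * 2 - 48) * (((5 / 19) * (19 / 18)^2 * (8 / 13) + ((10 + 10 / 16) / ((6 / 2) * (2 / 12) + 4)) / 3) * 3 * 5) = -126325 / 234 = -539.85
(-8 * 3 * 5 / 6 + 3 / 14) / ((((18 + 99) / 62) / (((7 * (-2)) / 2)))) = 8587 / 117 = 73.39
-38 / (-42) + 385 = 8104 / 21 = 385.90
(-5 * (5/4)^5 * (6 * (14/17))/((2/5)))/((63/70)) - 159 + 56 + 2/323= -77502181/248064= -312.43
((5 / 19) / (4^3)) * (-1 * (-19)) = 5 / 64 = 0.08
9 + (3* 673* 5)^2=101909034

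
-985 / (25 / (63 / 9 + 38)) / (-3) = 591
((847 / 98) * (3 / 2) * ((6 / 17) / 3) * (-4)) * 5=-3630 / 119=-30.50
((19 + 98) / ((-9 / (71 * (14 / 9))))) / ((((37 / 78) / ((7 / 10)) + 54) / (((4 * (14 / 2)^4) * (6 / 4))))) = -5646681404 / 14927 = -378286.42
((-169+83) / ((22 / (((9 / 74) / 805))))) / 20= -387 / 13105400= -0.00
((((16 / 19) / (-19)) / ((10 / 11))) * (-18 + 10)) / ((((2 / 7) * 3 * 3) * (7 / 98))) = 34496 / 16245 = 2.12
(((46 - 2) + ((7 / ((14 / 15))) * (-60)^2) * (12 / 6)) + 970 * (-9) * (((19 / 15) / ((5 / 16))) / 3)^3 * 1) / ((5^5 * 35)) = 8229561484 / 27685546875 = 0.30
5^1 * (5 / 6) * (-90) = -375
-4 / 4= -1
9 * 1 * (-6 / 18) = -3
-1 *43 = -43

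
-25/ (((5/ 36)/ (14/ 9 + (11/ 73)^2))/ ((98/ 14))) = -10597300/ 5329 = -1988.61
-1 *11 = -11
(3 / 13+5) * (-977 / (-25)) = 66436 / 325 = 204.42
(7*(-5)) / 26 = -35 / 26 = -1.35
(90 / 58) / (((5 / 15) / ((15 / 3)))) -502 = -13883 / 29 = -478.72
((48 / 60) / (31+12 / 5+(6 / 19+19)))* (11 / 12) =209 / 15024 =0.01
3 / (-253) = -3 / 253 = -0.01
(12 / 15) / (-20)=-1 / 25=-0.04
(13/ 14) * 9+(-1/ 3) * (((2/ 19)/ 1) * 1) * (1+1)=6613/ 798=8.29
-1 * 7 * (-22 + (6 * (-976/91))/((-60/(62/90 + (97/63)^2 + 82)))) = -625098478/1289925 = -484.60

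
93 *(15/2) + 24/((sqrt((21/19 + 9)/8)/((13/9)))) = 26 *sqrt(114)/9 + 1395/2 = 728.34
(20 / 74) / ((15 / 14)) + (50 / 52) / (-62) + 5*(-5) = -4430939 / 178932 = -24.76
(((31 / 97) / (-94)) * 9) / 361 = -279 / 3291598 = -0.00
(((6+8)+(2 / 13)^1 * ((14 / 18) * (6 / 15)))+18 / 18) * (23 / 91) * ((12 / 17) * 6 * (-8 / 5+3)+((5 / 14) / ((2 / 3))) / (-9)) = 8485678259 / 380097900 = 22.32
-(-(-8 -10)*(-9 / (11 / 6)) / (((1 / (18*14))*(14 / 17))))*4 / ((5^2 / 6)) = 7138368 / 275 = 25957.70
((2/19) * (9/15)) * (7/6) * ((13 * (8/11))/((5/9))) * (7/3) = 15288/5225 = 2.93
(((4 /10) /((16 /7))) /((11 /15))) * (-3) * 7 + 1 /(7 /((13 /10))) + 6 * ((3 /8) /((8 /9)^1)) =-28267 /12320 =-2.29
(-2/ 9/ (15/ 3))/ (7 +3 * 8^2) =-2/ 8955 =-0.00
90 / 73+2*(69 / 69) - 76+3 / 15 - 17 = -32692 / 365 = -89.57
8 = 8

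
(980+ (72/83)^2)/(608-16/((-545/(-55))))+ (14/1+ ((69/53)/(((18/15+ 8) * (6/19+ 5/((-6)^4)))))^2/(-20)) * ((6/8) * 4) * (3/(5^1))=26.80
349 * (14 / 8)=2443 / 4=610.75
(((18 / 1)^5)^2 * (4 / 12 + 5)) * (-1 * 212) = -4037008277569536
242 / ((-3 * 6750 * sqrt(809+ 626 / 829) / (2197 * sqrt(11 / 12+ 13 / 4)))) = -265837 * sqrt(3338981538) / 8156137050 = -1.88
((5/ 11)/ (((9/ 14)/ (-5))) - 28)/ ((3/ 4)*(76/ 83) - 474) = 259126/ 3889215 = 0.07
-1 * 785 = -785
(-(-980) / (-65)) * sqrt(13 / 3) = -196 * sqrt(39) / 39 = -31.39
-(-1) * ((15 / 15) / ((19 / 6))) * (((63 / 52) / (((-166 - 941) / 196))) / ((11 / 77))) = -4802 / 10127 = -0.47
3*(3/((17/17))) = 9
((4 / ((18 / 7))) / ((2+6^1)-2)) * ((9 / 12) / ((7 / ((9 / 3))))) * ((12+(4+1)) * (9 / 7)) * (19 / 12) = 323 / 112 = 2.88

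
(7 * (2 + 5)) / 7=7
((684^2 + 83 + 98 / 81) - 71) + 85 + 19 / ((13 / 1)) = 492757322 / 1053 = 467955.67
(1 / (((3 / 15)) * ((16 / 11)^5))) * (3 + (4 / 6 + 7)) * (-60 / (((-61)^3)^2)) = -4026275 / 422054906765312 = -0.00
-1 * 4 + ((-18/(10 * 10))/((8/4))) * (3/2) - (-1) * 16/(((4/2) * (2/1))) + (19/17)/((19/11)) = 1741/3400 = 0.51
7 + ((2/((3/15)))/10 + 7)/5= 43/5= 8.60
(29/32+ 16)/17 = 541/544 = 0.99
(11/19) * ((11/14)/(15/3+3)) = 0.06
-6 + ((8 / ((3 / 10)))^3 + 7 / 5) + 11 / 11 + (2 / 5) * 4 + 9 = 512189 / 27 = 18969.96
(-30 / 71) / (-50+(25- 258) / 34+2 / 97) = 98940 / 13307743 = 0.01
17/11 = 1.55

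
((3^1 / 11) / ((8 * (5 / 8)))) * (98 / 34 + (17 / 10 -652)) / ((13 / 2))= -330183 / 60775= -5.43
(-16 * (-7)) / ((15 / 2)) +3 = 269 / 15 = 17.93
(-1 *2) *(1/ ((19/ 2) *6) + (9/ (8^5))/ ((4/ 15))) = -138767/ 3735552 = -0.04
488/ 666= 244/ 333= 0.73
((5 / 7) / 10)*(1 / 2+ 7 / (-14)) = 0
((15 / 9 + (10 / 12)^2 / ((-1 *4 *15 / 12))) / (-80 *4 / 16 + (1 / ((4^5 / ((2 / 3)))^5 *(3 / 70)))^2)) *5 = -251278229742933318243031952916480 / 657892092417861778672665476726539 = -0.38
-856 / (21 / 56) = -2282.67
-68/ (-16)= 17/ 4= 4.25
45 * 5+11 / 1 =236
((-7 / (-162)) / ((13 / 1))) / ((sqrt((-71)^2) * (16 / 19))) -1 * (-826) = 1976135749 / 2392416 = 826.00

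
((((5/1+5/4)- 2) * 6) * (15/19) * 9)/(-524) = -0.35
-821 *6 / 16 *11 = -27093 / 8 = -3386.62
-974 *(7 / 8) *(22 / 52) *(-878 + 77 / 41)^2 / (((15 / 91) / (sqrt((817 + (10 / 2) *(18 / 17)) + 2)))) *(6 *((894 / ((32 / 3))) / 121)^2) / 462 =-1395898135397531451 *sqrt(2941) / 252021975040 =-300374339.39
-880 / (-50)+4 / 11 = 988 / 55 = 17.96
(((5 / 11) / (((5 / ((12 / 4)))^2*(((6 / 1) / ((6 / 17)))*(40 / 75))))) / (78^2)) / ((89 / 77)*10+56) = 7 / 159417024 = 0.00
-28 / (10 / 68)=-190.40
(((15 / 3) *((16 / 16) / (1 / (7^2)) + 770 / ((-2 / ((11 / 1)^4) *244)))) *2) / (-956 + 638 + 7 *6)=9374715 / 11224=835.24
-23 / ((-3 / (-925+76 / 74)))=-786301 / 111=-7083.79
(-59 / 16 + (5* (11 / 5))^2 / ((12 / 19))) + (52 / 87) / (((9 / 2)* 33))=77682311 / 413424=187.90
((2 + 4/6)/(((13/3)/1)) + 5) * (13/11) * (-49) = -3577/11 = -325.18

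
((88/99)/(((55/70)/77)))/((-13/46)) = -36064/117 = -308.24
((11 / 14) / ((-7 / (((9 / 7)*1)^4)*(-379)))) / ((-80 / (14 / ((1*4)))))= -72171 / 2038352960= -0.00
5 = 5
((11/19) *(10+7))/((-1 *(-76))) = 0.13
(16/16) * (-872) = -872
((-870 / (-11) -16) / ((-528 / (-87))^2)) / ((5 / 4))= 291827 / 212960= 1.37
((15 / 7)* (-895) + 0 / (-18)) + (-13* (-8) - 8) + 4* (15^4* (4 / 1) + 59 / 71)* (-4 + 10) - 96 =2414476737 / 497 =4858102.09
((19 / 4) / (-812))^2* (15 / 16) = 5415 / 168792064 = 0.00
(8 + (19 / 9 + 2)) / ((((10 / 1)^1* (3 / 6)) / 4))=436 / 45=9.69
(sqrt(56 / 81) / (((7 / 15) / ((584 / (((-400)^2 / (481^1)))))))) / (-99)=-35113 * sqrt(14) / 4158000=-0.03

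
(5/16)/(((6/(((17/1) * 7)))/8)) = 595/12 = 49.58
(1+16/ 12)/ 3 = 7/ 9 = 0.78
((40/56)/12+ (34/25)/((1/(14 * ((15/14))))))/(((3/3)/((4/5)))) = 8593/525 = 16.37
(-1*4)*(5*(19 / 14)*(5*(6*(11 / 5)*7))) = -12540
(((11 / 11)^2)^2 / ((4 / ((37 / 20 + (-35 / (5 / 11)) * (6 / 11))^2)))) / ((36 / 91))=58677619 / 57600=1018.71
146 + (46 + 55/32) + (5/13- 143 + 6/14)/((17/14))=541883/7072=76.62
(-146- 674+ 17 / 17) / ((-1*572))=1.43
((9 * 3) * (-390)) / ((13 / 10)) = -8100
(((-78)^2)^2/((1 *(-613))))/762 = -6169176/77851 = -79.24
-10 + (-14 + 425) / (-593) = -10.69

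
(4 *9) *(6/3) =72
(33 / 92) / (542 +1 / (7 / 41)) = 231 / 352820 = 0.00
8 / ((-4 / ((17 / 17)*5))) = -10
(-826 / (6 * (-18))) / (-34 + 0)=-413 / 1836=-0.22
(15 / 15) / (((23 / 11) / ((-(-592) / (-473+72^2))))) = 6512 / 108353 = 0.06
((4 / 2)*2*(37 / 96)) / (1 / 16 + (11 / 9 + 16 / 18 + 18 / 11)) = 2442 / 6035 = 0.40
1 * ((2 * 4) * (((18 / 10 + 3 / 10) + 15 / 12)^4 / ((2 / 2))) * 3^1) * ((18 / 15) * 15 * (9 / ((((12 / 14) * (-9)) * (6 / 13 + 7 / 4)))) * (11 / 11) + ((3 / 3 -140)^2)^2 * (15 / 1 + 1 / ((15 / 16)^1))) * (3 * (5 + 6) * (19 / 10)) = 26143927502882379501729 / 23000000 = 1136692500125320.85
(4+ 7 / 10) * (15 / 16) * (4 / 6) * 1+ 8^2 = 1071 / 16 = 66.94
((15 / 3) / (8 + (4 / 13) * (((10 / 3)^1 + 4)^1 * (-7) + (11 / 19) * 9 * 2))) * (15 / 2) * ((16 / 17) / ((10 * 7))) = -2223 / 20230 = -0.11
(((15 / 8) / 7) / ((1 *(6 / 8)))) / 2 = 5 / 28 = 0.18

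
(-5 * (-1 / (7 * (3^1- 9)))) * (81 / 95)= -27 / 266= -0.10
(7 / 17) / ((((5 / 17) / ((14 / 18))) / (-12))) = -196 / 15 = -13.07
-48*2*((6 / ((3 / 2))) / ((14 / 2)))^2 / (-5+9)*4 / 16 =-96 / 49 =-1.96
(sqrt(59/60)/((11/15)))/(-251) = -sqrt(885)/5522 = -0.01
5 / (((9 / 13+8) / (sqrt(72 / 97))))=390 * sqrt(194) / 10961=0.50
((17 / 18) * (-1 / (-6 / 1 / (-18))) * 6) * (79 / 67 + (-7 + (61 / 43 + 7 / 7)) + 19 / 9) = 569143 / 25929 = 21.95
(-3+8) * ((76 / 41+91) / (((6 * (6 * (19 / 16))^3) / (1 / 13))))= 60160 / 3655847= 0.02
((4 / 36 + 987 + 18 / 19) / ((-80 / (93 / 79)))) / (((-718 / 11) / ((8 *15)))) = 28807339 / 1077718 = 26.73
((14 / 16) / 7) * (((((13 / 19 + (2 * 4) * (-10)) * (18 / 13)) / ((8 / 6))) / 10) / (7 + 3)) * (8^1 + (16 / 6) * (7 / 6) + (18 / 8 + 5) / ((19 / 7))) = -1.42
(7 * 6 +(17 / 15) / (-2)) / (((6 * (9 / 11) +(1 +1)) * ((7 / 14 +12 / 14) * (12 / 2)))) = 95711 / 129960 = 0.74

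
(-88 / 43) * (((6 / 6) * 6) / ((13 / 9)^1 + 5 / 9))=-6.14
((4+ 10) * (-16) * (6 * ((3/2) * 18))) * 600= -21772800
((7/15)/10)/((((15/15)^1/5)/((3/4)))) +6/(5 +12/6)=289/280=1.03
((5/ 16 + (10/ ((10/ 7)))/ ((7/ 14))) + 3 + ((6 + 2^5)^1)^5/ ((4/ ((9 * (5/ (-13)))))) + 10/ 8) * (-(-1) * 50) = -356558159475/ 104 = -3428443841.11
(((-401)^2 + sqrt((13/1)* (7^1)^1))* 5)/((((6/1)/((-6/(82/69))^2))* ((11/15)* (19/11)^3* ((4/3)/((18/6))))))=1166564025* sqrt(91)/92239832 + 187584661784025/92239832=2033782.87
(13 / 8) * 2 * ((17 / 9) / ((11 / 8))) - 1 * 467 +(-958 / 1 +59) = -1361.54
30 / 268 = 0.11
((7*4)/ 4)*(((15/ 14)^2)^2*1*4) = 50625/ 1372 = 36.90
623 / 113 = 5.51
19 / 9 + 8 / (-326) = 3061 / 1467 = 2.09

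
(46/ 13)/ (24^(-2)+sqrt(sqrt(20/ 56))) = 46/ (13 *(1/ 576+14^(3/ 4) *5^(1/ 4)/ 14)) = 4.57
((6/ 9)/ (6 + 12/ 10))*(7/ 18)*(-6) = -35/ 162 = -0.22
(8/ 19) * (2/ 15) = 16/ 285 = 0.06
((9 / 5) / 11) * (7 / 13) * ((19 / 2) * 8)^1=4788 / 715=6.70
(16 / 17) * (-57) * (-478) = 435936 / 17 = 25643.29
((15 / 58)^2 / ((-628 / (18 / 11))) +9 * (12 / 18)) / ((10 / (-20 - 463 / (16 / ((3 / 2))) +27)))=-16243248063 / 743632384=-21.84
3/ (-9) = -1/ 3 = -0.33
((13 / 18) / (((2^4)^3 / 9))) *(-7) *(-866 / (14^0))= 39403 / 4096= 9.62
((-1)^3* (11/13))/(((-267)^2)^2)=-11/66067579773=-0.00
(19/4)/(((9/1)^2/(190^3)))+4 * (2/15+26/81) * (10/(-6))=97740014/243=402222.28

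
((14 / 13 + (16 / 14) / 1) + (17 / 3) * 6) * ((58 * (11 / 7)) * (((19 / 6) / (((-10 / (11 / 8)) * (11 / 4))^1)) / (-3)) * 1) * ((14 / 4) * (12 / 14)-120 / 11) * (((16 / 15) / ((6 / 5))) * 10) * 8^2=-13482696704 / 17199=-783923.29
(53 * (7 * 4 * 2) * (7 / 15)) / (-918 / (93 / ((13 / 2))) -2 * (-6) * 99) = 13144 / 10665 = 1.23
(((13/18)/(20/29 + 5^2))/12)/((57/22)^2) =45617/130707270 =0.00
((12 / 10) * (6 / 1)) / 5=36 / 25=1.44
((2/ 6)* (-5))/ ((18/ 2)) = -5/ 27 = -0.19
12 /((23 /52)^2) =32448 /529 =61.34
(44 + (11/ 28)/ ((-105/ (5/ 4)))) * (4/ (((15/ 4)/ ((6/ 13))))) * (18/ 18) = 206954/ 9555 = 21.66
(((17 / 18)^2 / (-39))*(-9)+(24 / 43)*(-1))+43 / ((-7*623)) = -95350105 / 263282292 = -0.36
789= 789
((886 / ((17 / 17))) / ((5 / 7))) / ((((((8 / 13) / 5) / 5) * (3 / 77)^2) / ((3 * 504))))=50193313170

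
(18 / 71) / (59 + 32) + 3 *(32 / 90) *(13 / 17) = 1348478 / 1647555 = 0.82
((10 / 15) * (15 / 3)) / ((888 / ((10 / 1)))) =25 / 666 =0.04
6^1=6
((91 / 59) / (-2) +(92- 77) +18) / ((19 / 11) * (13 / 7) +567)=292831 / 5180908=0.06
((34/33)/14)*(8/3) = 136/693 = 0.20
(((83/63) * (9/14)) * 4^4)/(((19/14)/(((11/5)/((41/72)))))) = 16828416/27265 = 617.22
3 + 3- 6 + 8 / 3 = 8 / 3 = 2.67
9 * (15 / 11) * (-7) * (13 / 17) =-12285 / 187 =-65.70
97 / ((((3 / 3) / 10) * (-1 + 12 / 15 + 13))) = 2425 / 32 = 75.78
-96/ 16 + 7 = 1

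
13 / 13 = 1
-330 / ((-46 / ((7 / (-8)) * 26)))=-15015 / 92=-163.21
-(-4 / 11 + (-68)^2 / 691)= -48100 / 7601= -6.33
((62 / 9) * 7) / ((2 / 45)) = 1085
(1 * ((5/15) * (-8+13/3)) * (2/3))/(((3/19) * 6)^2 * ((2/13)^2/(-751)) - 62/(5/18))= 2519976745/690290444574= 0.00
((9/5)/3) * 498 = 1494/5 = 298.80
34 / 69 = 0.49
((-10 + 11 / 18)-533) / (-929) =9763 / 16722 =0.58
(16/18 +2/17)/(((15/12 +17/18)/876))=539616/1343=401.80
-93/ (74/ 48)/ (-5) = 2232/ 185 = 12.06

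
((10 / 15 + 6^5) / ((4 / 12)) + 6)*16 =373376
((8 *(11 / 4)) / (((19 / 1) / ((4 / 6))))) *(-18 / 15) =-88 / 95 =-0.93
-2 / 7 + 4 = 26 / 7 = 3.71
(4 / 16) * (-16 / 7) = -0.57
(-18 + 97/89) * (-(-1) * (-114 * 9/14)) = 110295/89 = 1239.27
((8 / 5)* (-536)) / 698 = -2144 / 1745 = -1.23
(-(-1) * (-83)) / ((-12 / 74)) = 3071 / 6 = 511.83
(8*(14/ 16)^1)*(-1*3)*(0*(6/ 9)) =0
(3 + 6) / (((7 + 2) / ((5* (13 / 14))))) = 65 / 14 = 4.64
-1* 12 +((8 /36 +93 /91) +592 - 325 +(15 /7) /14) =2939851 /11466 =256.40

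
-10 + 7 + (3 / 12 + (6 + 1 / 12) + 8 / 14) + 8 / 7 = 106 / 21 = 5.05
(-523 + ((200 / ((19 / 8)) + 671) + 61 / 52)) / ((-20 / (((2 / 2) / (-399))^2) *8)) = -76861 / 8388831360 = -0.00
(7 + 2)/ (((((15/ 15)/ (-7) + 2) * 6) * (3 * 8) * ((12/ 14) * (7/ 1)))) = 7/ 1248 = 0.01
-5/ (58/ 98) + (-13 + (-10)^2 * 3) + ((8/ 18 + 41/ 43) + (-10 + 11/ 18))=6073007/ 22446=270.56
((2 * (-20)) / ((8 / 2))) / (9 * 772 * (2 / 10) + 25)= -50 / 7073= -0.01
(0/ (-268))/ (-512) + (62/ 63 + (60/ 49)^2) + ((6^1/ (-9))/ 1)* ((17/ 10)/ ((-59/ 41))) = 20851961/ 6374655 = 3.27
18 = 18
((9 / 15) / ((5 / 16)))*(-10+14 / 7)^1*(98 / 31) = -37632 / 775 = -48.56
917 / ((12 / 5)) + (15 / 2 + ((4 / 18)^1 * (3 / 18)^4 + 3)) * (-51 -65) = -2437591 / 2916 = -835.94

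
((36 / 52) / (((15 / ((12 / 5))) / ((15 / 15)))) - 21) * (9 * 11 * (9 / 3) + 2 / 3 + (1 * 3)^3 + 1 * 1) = -2210951 / 325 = -6802.93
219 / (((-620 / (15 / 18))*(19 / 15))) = -1095 / 4712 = -0.23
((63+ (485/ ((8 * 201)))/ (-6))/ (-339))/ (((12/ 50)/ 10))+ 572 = 5536555777/ 9812016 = 564.26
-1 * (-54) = 54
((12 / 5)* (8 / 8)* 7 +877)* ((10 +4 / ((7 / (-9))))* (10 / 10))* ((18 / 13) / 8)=683757 / 910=751.38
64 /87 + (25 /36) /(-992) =761131 /1035648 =0.73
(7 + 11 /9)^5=2219006624 /59049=37579.07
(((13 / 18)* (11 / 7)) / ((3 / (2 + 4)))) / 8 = 143 / 504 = 0.28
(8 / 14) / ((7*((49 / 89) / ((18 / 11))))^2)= 0.10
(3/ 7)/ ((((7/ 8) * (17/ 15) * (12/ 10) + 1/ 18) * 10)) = 270/ 7847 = 0.03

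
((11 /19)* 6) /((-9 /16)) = -352 /57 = -6.18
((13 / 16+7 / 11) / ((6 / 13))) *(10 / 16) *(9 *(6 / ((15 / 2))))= 9945 / 704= 14.13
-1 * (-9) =9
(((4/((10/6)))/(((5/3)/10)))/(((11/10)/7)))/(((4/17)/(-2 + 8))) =2336.73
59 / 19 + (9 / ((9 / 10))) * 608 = 115579 / 19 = 6083.11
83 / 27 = 3.07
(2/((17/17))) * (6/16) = 3/4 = 0.75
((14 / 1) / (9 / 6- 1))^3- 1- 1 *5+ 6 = 21952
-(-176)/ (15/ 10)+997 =3343/ 3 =1114.33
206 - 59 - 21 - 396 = -270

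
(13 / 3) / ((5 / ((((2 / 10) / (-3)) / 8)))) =-13 / 1800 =-0.01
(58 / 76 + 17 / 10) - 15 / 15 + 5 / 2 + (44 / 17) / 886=5675023 / 1430890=3.97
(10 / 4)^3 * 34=2125 / 4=531.25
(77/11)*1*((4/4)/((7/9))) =9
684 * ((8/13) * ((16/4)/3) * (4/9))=9728/39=249.44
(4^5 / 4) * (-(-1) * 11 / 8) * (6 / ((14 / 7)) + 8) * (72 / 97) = 278784 / 97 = 2874.06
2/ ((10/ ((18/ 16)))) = 9/ 40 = 0.22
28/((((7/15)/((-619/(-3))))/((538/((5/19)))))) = 25309672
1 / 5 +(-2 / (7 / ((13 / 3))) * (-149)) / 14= 9832 / 735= 13.38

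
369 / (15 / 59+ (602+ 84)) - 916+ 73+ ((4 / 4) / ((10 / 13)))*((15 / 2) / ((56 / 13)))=-7620214221 / 9069536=-840.20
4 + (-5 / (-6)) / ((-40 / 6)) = 31 / 8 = 3.88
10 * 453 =4530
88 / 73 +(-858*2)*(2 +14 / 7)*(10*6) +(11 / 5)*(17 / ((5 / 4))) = -751551196 / 1825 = -411808.87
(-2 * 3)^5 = -7776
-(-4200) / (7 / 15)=9000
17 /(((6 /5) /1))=14.17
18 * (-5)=-90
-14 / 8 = -1.75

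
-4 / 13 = -0.31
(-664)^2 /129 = 440896 /129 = 3417.80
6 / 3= 2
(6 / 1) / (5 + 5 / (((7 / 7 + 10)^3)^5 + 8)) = 12531744508246977 / 10443120423539150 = 1.20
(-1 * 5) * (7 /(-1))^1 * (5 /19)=175 /19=9.21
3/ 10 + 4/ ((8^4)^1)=1541/ 5120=0.30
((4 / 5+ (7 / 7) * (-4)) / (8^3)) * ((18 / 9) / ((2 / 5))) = -1 / 32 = -0.03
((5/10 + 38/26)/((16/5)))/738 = 85/102336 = 0.00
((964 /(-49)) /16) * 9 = -2169 /196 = -11.07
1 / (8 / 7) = 0.88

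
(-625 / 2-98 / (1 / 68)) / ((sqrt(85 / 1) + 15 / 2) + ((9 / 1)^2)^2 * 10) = -366224391 / 3444524977 + 27906 * sqrt(85) / 17222624885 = -0.11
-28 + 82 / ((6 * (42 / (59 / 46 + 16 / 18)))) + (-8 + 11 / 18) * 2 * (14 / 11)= -46.10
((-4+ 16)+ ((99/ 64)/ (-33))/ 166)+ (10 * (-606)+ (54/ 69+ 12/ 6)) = -1477161029/ 244352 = -6045.22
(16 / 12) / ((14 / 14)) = 4 / 3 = 1.33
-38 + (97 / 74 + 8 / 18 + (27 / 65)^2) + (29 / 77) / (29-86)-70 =-436690655393 / 4116662550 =-106.08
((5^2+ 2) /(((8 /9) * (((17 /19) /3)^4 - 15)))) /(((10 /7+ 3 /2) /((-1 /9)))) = 1995084189 /25954065016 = 0.08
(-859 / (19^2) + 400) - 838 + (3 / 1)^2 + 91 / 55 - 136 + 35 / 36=-403673959 / 714780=-564.75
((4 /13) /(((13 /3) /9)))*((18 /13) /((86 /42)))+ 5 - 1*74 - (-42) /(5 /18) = 39031701 /472355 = 82.63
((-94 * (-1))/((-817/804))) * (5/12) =-31490/817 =-38.54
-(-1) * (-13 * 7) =-91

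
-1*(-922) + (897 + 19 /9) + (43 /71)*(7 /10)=11639609 /6390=1821.54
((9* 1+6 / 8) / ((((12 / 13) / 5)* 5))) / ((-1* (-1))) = 169 / 16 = 10.56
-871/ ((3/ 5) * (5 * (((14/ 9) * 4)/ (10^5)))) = -32662500/ 7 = -4666071.43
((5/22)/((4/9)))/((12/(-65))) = -975/352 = -2.77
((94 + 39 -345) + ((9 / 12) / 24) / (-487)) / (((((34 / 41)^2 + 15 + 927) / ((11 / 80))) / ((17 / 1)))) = -1038542447723 / 1975624821760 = -0.53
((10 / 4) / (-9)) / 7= -5 / 126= -0.04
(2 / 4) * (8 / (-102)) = -2 / 51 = -0.04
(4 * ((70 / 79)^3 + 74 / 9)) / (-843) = -158287544 / 3740686893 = -0.04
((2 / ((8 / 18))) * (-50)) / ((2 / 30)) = -3375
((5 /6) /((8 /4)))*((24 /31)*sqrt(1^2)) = 0.32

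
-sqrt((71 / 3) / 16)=-sqrt(213) / 12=-1.22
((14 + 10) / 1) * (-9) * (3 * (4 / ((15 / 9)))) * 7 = -54432 / 5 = -10886.40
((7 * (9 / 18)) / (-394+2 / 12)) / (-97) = 21 / 229211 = 0.00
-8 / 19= -0.42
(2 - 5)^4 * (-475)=-38475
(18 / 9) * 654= 1308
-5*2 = -10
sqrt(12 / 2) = sqrt(6) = 2.45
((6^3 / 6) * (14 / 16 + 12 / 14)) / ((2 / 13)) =11349 / 28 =405.32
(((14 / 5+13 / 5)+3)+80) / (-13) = -34 / 5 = -6.80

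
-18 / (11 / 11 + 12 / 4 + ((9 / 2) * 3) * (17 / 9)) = -36 / 59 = -0.61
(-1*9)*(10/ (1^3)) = -90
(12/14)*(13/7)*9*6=4212/49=85.96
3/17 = 0.18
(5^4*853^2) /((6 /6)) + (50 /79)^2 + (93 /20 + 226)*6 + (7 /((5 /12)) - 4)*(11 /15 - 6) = 425720711147743 /936150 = 454756941.89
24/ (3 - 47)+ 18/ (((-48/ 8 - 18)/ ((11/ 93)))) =-865/ 1364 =-0.63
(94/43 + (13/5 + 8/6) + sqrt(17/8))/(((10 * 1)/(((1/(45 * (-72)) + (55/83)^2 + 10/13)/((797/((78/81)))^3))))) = 59239070267 * sqrt(34)/1112083650559438846200 + 233816610343849/179323488652709513949750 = 0.00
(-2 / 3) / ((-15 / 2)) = 4 / 45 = 0.09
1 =1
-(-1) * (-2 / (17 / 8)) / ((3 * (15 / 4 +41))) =-64 / 9129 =-0.01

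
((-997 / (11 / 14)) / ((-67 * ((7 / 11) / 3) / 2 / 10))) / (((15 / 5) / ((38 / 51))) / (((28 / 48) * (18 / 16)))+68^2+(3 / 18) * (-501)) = 0.39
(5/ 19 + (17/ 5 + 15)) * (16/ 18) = 1576/ 95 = 16.59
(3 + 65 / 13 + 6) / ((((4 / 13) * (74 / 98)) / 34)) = 75803 / 37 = 2048.73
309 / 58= 5.33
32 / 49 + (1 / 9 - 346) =-152249 / 441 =-345.24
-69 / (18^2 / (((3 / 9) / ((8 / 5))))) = -115 / 2592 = -0.04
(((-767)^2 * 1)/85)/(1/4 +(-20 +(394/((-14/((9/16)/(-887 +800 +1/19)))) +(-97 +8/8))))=-108847583936/1817541485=-59.89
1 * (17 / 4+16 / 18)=5.14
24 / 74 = 12 / 37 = 0.32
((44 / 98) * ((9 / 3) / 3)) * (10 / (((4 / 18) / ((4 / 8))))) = 495 / 49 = 10.10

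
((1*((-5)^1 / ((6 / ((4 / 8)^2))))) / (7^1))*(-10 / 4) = 25 / 336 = 0.07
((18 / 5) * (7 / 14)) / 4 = 9 / 20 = 0.45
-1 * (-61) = 61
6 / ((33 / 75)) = 150 / 11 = 13.64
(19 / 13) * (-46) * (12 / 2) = -5244 / 13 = -403.38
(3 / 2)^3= 27 / 8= 3.38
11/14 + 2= 39/14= 2.79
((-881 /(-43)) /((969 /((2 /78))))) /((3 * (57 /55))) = 48455 /277877223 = 0.00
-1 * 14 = -14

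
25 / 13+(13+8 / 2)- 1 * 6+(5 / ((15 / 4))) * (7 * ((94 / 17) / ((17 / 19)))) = 795760 / 11271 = 70.60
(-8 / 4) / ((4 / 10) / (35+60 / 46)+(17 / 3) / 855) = -4283550 / 37793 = -113.34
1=1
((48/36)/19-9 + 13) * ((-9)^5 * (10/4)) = -11416140/19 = -600849.47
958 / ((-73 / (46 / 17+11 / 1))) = -223214 / 1241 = -179.87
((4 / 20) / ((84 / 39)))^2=169 / 19600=0.01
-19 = -19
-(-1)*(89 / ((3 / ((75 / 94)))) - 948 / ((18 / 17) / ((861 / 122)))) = -36095729 / 5734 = -6295.03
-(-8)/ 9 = 8/ 9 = 0.89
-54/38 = -1.42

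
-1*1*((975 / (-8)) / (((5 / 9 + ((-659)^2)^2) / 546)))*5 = 1711125 / 969942790088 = 0.00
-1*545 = -545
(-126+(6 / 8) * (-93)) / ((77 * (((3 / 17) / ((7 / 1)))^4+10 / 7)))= -22431151449 / 12604992884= -1.78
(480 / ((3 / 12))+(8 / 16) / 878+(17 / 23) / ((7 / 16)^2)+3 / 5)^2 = 362623220973004001761 / 97912212403600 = 3703554.56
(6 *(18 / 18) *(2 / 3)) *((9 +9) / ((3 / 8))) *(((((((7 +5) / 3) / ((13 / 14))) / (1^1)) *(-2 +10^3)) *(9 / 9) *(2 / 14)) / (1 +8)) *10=5109760 / 39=131019.49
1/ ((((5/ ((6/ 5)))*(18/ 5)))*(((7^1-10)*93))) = -1/ 4185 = -0.00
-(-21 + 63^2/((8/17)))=-67305/8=-8413.12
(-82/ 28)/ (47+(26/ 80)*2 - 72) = 410/ 3409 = 0.12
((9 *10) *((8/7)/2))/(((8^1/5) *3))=75/7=10.71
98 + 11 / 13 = 1285 / 13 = 98.85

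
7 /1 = 7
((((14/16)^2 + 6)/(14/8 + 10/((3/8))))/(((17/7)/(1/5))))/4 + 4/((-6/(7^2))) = -181766641/5565120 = -32.66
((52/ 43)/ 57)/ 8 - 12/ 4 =-3.00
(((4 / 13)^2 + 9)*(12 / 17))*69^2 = 87811884 / 2873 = 30564.53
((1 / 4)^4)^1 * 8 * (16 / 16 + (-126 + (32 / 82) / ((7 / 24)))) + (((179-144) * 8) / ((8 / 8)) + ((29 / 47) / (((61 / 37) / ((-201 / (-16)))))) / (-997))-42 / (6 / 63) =-164.87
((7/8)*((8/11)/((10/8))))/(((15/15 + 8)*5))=28/2475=0.01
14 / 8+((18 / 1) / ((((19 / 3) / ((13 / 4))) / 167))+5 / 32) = 939031 / 608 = 1544.46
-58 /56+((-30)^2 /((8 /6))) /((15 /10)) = 12571 /28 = 448.96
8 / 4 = 2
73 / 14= 5.21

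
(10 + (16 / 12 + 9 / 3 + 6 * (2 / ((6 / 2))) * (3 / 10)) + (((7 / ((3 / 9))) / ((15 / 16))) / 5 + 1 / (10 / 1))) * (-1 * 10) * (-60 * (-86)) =-1037848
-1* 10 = -10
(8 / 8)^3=1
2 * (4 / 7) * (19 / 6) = 76 / 21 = 3.62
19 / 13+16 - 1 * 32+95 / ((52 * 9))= -14.34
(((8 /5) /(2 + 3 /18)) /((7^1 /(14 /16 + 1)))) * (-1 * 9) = -1.78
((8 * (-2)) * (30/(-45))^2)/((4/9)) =-16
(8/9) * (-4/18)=-0.20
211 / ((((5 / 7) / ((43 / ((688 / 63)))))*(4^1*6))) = 31017 / 640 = 48.46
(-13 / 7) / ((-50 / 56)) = 52 / 25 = 2.08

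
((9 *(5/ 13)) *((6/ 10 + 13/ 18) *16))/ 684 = 0.11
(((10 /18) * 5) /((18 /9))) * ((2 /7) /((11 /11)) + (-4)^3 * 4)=-22375 /63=-355.16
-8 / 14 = -4 / 7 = -0.57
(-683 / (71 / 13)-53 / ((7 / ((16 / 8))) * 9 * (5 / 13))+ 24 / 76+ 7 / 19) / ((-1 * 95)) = 54708992 / 40368825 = 1.36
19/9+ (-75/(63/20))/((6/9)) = -2117/63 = -33.60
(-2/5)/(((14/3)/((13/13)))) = -3/35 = -0.09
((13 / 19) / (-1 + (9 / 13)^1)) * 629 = -106301 / 76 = -1398.70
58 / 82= 29 / 41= 0.71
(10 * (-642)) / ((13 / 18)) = -115560 / 13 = -8889.23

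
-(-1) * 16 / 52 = 4 / 13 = 0.31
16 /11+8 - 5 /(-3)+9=664 /33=20.12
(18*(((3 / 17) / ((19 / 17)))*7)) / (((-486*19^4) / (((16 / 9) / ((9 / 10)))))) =-1120 / 1805076171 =-0.00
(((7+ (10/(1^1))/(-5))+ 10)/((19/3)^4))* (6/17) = 7290/2215457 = 0.00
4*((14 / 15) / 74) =28 / 555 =0.05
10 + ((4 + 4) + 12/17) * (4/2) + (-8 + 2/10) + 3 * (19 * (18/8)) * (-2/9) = -1511/170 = -8.89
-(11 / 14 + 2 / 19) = -237 / 266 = -0.89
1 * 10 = 10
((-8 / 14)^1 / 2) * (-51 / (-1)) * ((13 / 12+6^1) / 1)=-1445 / 14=-103.21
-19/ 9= -2.11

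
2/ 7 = 0.29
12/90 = 2/15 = 0.13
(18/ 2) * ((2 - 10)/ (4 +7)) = -72/ 11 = -6.55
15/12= 5/4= 1.25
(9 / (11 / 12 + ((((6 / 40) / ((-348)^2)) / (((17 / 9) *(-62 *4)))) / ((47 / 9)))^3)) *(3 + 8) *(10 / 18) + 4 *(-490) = -792354625542526136407168542194663960 / 417028750285540071793246601156951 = -1900.00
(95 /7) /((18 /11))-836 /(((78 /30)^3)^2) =3398140405 /608177934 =5.59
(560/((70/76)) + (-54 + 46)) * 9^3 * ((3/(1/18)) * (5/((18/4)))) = 26244000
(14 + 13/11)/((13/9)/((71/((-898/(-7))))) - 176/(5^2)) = -18674775/5449378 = -3.43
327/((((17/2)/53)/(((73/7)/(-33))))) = -843442/1309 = -644.34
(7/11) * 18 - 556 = -5990/11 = -544.55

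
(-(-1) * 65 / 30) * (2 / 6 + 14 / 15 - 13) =-1144 / 45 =-25.42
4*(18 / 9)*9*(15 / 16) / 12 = 45 / 8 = 5.62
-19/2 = -9.50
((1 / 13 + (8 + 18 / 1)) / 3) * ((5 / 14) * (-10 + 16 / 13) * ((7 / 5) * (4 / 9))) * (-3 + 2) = 8588 / 507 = 16.94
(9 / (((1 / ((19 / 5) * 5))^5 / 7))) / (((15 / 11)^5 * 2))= 16541911.35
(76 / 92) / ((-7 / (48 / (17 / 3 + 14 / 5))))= -13680 / 20447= -0.67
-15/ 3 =-5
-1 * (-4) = 4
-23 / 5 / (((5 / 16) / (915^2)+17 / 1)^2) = -33017346282240 / 2074350759691681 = -0.02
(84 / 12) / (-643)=-7 / 643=-0.01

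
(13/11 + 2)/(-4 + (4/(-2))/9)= -315/418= -0.75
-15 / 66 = -5 / 22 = -0.23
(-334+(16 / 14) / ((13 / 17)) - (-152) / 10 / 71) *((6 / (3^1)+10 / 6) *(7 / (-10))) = 59040707 / 69225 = 852.88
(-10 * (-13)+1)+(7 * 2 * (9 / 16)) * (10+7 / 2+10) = 5057 / 16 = 316.06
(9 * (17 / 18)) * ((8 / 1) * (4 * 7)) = 1904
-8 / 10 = -4 / 5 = -0.80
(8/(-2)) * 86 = -344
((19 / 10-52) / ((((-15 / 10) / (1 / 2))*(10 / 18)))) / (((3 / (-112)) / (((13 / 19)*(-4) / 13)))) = 112224 / 475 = 236.26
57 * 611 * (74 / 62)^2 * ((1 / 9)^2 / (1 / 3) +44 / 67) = 19945364855 / 579483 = 34419.24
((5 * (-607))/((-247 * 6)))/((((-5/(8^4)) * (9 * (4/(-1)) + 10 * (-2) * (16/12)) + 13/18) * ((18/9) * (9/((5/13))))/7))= 27193600/70908513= 0.38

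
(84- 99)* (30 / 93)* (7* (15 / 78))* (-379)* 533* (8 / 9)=108773000 / 93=1169602.15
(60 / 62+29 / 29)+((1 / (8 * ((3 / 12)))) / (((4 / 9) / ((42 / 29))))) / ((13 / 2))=51853 / 23374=2.22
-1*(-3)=3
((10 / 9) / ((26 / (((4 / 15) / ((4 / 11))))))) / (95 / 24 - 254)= -88 / 702117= -0.00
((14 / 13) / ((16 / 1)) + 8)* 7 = 56.47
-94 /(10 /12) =-564 /5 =-112.80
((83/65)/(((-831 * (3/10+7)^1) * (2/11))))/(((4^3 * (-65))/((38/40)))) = 17347/65613100800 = 0.00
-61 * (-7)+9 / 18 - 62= 731 / 2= 365.50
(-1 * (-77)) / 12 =6.42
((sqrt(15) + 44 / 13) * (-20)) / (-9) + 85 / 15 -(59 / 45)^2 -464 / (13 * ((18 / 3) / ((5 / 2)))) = -89578 / 26325 + 20 * sqrt(15) / 9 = 5.20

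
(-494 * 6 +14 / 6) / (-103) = 8885 / 309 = 28.75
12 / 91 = 0.13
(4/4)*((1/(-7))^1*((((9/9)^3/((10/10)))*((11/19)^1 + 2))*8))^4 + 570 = 84117466/130321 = 645.46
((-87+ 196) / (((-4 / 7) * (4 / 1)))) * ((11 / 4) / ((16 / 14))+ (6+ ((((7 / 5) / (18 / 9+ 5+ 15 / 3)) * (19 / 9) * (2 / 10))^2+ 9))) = -830.18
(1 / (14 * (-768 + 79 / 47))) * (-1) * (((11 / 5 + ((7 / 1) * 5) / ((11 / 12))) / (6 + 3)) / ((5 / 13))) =1357031 / 1247989050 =0.00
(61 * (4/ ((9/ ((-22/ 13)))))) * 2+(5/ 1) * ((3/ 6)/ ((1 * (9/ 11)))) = -6919/ 78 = -88.71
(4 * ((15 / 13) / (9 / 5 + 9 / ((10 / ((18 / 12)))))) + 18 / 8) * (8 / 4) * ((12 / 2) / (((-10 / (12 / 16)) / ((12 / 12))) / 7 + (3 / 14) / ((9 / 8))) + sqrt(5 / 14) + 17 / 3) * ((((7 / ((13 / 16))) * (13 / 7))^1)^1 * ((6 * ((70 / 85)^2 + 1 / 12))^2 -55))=-15416247041 / 1753941 -1185865157 * sqrt(70) / 4092529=-11213.82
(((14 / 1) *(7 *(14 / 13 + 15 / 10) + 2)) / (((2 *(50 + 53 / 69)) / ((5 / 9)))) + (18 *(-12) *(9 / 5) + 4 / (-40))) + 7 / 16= -4228870309 / 10929360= -386.93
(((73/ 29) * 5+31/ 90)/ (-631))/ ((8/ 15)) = -33749/ 878352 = -0.04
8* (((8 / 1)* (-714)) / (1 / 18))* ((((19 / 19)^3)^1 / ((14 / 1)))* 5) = -293760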